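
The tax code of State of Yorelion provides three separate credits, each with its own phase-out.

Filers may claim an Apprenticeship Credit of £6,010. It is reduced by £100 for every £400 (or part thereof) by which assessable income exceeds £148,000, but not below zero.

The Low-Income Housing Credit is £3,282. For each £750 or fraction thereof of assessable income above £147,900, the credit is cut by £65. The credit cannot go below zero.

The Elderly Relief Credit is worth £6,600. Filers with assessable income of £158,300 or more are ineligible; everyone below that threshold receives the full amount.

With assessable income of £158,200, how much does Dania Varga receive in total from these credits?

£12,382

Apprenticeship Credit: income exceeds £148,000 by £10,200, which is 26 full-or-partial £400 increments; reduction = 26 × £100 = £2,600, leaving £3,410.
Low-Income Housing Credit: income exceeds £147,900 by £10,300, which is 14 full-or-partial £750 increments; reduction = 14 × £65 = £910, leaving £2,372.
Elderly Relief Credit: £158,200 is below the £158,300 cutoff, so the full £6,600 applies.
Total: £3,410 + £2,372 + £6,600 = £12,382.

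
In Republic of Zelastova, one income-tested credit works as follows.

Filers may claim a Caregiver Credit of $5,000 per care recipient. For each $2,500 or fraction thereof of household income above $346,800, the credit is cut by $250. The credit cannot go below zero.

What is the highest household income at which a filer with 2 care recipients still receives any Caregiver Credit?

Full credit = 2 × $5,000 = $10,000.
After 39 increments the reduction is 39 × $250 = $9,750, leaving $250; one more increment wipes it out. Increment 39 ends at excess 39 × $2,500 = $97,500, so the highest qualifying income is $346,800 + $97,500 = $444,300.

$444,300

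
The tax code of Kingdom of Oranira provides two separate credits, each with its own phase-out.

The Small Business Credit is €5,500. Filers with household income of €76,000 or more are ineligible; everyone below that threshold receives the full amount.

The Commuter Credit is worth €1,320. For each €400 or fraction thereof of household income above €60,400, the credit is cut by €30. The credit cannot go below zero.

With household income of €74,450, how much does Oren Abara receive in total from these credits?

Small Business Credit: €74,450 is below the €76,000 cutoff, so the full €5,500 applies.
Commuter Credit: income exceeds €60,400 by €14,050, which is 36 full-or-partial €400 increments; reduction = 36 × €30 = €1,080, leaving €240.
Total: €5,500 + €240 = €5,740.

€5,740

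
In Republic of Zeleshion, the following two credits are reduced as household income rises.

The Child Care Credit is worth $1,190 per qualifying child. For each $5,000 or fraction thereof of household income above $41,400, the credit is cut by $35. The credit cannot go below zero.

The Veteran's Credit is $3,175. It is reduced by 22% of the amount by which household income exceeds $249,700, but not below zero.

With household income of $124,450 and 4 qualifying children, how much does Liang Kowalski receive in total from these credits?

Child Care Credit: base = 4 × $1,190 = $4,760. income exceeds $41,400 by $83,050, which is 17 full-or-partial $5,000 increments; reduction = 17 × $35 = $595, leaving $4,165.
Veteran's Credit: $124,450 is at or below the $249,700 threshold, so the full $3,175 applies.
Total: $4,165 + $3,175 = $7,340.

$7,340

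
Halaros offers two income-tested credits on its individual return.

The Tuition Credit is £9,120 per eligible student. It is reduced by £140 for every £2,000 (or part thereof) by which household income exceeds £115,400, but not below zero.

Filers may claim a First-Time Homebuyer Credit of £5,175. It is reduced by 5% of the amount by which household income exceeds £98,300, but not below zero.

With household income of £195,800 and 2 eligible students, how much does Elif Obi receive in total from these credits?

Tuition Credit: base = 2 × £9,120 = £18,240. income exceeds £115,400 by £80,400, which is 41 full-or-partial £2,000 increments; reduction = 41 × £140 = £5,740, leaving £12,500.
First-Time Homebuyer Credit: 5% of the £97,500 excess over £98,300 is £4,875; credit = £5,175 − £4,875 = £300.
Total: £12,500 + £300 = £12,800.

£12,800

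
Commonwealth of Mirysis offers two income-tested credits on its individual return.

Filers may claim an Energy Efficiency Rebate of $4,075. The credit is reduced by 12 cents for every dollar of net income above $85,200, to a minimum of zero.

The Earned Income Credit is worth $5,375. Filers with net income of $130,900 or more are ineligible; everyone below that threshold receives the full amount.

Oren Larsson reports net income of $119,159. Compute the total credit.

Energy Efficiency Rebate: 12% of the $33,959 excess over $85,200 is $4,075.08 ≥ base, so the credit is $0.
Earned Income Credit: $119,159 is below the $130,900 cutoff, so the full $5,375 applies.
Total: $0 + $5,375 = $5,375.

$5,375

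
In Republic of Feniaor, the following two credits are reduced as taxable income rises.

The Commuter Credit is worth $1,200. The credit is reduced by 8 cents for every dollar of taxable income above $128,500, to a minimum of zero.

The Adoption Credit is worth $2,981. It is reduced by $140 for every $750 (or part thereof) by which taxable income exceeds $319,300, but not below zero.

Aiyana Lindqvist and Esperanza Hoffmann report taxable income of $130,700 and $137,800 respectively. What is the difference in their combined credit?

$568

Aiyana ($130,700): Commuter Credit: 8% of the $2,200 excess over $128,500 is $176; credit = $1,200 − $176 = $1,024. Adoption Credit: $130,700 is at or below the $319,300 threshold, so the full $2,981 applies. total $1,024 + $2,981 = $4,005
Esperanza ($137,800): Commuter Credit: 8% of the $9,300 excess over $128,500 is $744; credit = $1,200 − $744 = $456. Adoption Credit: $137,800 is at or below the $319,300 threshold, so the full $2,981 applies. total $456 + $2,981 = $3,437
Difference: |$4,005 − $3,437| = $568.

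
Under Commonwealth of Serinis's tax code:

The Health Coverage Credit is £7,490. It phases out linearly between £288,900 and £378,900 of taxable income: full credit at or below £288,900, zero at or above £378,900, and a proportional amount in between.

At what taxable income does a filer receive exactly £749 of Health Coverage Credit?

£749 is 749/7,490 of the full £7,490, so 6,741/7,490 of the £90,000 range has been used: income = £288,900 + £90,000 × 6,741/7,490 = £369,900.

£369,900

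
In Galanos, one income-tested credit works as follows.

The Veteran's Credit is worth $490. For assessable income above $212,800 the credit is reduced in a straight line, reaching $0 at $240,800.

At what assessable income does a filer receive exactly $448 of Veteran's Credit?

$215,200

$448 is 448/490 of the full $490, so 42/490 of the $28,000 range has been used: income = $212,800 + $28,000 × 42/490 = $215,200.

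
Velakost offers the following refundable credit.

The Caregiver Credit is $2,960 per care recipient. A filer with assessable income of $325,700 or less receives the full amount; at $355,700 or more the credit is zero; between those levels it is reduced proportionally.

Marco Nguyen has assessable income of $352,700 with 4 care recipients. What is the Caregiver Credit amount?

Caregiver Credit: base = 4 × $2,960 = $11,840. $352,700 is $27,000 into a $30,000 phase-out range, leaving 3,000/30,000 of the credit: $11,840 × 3,000/30,000 = $1,184.

$1,184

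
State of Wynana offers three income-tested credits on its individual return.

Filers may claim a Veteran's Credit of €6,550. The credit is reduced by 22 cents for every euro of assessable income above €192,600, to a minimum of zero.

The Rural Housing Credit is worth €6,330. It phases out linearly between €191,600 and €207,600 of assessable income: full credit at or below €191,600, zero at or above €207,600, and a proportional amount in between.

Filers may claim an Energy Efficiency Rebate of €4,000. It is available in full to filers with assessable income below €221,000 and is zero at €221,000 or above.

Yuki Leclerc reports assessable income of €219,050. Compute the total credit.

€4,731

Veteran's Credit: 22% of the €26,450 excess over €192,600 is €5,819; credit = €6,550 − €5,819 = €731.
Rural Housing Credit: €219,050 is at or above €207,600, so the credit is €0.
Energy Efficiency Rebate: €219,050 is below the €221,000 cutoff, so the full €4,000 applies.
Total: €731 + €0 + €4,000 = €4,731.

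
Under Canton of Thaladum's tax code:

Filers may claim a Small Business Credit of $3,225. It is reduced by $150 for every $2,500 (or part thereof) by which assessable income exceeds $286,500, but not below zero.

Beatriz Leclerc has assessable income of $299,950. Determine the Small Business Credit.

Small Business Credit: income exceeds $286,500 by $13,450, which is 6 full-or-partial $2,500 increments; reduction = 6 × $150 = $900, leaving $2,325.

$2,325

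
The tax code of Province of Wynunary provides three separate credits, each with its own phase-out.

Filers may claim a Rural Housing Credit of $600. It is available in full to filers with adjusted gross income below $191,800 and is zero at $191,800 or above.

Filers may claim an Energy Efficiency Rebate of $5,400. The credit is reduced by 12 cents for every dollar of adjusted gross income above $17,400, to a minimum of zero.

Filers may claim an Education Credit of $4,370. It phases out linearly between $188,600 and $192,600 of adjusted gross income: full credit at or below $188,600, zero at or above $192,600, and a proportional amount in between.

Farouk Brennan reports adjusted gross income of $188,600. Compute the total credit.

Rural Housing Credit: $188,600 is below the $191,800 cutoff, so the full $600 applies.
Energy Efficiency Rebate: 12% of the $171,200 excess over $17,400 is $20,544 ≥ base, so the credit is $0.
Education Credit: $188,600 is at or below the $188,600 threshold, so the full $4,370 applies.
Total: $600 + $0 + $4,370 = $4,970.

$4,970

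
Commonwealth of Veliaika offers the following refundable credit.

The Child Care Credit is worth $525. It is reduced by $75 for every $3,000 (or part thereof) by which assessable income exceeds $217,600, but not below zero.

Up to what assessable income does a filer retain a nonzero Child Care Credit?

$235,600

After 6 increments the reduction is 6 × $75 = $450, leaving $75; one more increment wipes it out. Increment 6 ends at excess 6 × $3,000 = $18,000, so the highest qualifying income is $217,600 + $18,000 = $235,600.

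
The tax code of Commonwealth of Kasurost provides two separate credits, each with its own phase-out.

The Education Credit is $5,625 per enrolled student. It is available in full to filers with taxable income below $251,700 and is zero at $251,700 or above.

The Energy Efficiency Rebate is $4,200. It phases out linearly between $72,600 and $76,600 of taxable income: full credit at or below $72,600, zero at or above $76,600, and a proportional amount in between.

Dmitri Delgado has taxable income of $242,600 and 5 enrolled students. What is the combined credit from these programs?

$28,125

Education Credit: base = 5 × $5,625 = $28,125. $242,600 is below the $251,700 cutoff, so the full $28,125 applies.
Energy Efficiency Rebate: $242,600 is at or above $76,600, so the credit is $0.
Total: $28,125 + $0 = $28,125.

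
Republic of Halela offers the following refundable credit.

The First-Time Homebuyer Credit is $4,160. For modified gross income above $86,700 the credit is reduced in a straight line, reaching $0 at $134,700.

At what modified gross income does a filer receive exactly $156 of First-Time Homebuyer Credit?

$156 is 156/4,160 of the full $4,160, so 4,004/4,160 of the $48,000 range has been used: income = $86,700 + $48,000 × 4,004/4,160 = $132,900.

$132,900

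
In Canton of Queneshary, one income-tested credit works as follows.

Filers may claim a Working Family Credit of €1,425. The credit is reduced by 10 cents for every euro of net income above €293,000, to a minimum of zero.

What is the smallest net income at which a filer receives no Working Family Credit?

The credit falls by 10% of each euro above €293,000, so it reaches zero when the excess is €1,425 / 10% = €14,250: income = €293,000 + €14,250 = €307,250.

€307,250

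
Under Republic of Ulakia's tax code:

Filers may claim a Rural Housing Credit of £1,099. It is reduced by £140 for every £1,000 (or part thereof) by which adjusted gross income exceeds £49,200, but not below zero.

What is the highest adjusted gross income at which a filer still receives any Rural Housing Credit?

After 7 increments the reduction is 7 × £140 = £980, leaving £119; one more increment wipes it out. Increment 7 ends at excess 7 × £1,000 = £7,000, so the highest qualifying income is £49,200 + £7,000 = £56,200.

£56,200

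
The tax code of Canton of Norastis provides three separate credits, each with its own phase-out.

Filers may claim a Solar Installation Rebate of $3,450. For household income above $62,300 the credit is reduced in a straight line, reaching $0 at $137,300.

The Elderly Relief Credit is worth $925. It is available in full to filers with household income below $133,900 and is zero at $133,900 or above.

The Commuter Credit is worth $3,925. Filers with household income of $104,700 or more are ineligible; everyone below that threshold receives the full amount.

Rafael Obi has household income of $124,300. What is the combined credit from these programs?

Solar Installation Rebate: $124,300 is $62,000 into a $75,000 phase-out range, leaving 13,000/75,000 of the credit: $3,450 × 13,000/75,000 = $598.
Elderly Relief Credit: $124,300 is below the $133,900 cutoff, so the full $925 applies.
Commuter Credit: $124,300 meets or exceeds the $104,700 cutoff, so the credit is $0.
Total: $598 + $925 + $0 = $1,523.

$1,523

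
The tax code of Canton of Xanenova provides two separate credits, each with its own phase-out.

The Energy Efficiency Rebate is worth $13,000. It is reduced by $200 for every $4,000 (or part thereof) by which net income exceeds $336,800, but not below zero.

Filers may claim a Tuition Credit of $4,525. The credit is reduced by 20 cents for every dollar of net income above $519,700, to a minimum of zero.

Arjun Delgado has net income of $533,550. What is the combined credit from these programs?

Energy Efficiency Rebate: income exceeds $336,800 by $196,750, which is 50 full-or-partial $4,000 increments; reduction = 50 × $200 = $10,000, leaving $3,000.
Tuition Credit: 20% of the $13,850 excess over $519,700 is $2,770; credit = $4,525 − $2,770 = $1,755.
Total: $3,000 + $1,755 = $4,755.

$4,755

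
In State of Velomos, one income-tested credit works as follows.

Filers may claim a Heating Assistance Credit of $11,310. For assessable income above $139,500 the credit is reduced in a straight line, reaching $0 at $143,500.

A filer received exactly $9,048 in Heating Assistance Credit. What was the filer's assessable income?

$140,300

$9,048 is 9,048/11,310 of the full $11,310, so 2,262/11,310 of the $4,000 range has been used: income = $139,500 + $4,000 × 2,262/11,310 = $140,300.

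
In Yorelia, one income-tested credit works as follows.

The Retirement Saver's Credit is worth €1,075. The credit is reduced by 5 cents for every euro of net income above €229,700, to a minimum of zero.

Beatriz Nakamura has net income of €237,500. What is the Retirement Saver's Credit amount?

Retirement Saver's Credit: 5% of the €7,800 excess over €229,700 is €390; credit = €1,075 − €390 = €685.

€685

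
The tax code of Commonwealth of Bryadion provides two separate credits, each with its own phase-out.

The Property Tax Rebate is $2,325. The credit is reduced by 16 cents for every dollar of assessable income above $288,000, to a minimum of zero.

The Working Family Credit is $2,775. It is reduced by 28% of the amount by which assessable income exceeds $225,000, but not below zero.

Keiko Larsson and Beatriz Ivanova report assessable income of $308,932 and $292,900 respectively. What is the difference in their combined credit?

Keiko ($308,932): Property Tax Rebate: 16% of the $20,932 excess over $288,000 is $3,349.12 ≥ base, so the credit is $0. Working Family Credit: 28% of the $83,932 excess over $225,000 is $23,500.96 ≥ base, so the credit is $0. total $0 + $0 = $0
Beatriz ($292,900): Property Tax Rebate: 16% of the $4,900 excess over $288,000 is $784; credit = $2,325 − $784 = $1,541. Working Family Credit: 28% of the $67,900 excess over $225,000 is $19,012 ≥ base, so the credit is $0. total $1,541 + $0 = $1,541
Difference: |$0 − $1,541| = $1,541.

$1,541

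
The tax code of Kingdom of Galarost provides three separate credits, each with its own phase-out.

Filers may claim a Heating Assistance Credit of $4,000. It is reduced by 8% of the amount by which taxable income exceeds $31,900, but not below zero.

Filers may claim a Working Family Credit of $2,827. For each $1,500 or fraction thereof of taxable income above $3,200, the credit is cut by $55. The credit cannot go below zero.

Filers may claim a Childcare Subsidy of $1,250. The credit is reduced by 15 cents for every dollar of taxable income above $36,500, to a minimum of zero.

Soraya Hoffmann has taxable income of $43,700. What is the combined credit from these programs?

$4,568

Heating Assistance Credit: 8% of the $11,800 excess over $31,900 is $944; credit = $4,000 − $944 = $3,056.
Working Family Credit: income exceeds $3,200 by $40,500, which is 27 full-or-partial $1,500 increments; reduction = 27 × $55 = $1,485, leaving $1,342.
Childcare Subsidy: 15% of the $7,200 excess over $36,500 is $1,080; credit = $1,250 − $1,080 = $170.
Total: $3,056 + $1,342 + $170 = $4,568.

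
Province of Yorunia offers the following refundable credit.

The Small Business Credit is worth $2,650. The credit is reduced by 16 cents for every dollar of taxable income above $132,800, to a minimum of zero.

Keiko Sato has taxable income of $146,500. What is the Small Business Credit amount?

$458

Small Business Credit: 16% of the $13,700 excess over $132,800 is $2,192; credit = $2,650 − $2,192 = $458.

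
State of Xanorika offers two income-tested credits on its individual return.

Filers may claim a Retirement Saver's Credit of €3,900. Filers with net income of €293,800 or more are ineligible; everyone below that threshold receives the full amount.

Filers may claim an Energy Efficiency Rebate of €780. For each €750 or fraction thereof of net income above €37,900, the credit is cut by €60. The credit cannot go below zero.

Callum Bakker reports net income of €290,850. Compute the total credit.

€3,900

Retirement Saver's Credit: €290,850 is below the €293,800 cutoff, so the full €3,900 applies.
Energy Efficiency Rebate: income exceeds €37,900 by €252,950 → 338 increments × €60 = €20,280 ≥ base, so the credit is €0.
Total: €3,900 + €0 = €3,900.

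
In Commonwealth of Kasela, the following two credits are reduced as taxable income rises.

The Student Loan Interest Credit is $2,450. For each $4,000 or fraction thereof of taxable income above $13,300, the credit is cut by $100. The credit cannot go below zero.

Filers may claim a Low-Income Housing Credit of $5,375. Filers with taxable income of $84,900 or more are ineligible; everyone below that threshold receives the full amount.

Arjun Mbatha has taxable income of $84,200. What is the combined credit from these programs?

Student Loan Interest Credit: income exceeds $13,300 by $70,900, which is 18 full-or-partial $4,000 increments; reduction = 18 × $100 = $1,800, leaving $650.
Low-Income Housing Credit: $84,200 is below the $84,900 cutoff, so the full $5,375 applies.
Total: $650 + $5,375 = $6,025.

$6,025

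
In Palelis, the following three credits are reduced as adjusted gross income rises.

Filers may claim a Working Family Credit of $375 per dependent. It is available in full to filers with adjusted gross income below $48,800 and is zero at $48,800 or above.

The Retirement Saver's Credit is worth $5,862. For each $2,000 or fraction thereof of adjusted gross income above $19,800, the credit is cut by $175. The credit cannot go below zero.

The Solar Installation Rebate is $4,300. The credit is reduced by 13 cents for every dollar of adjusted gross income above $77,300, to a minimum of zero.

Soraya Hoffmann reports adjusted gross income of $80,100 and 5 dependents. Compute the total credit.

Working Family Credit: base = 5 × $375 = $1,875. $80,100 meets or exceeds the $48,800 cutoff, so the credit is $0.
Retirement Saver's Credit: income exceeds $19,800 by $60,300, which is 31 full-or-partial $2,000 increments; reduction = 31 × $175 = $5,425, leaving $437.
Solar Installation Rebate: 13% of the $2,800 excess over $77,300 is $364; credit = $4,300 − $364 = $3,936.
Total: $0 + $437 + $3,936 = $4,373.

$4,373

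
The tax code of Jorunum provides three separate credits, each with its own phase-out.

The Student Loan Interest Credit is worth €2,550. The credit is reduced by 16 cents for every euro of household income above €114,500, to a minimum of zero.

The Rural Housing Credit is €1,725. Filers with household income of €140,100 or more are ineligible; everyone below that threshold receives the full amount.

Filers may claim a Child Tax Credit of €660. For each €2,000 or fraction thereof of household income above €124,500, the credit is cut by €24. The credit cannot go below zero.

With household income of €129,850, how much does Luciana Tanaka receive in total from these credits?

Student Loan Interest Credit: 16% of the €15,350 excess over €114,500 is €2,456; credit = €2,550 − €2,456 = €94.
Rural Housing Credit: €129,850 is below the €140,100 cutoff, so the full €1,725 applies.
Child Tax Credit: income exceeds €124,500 by €5,350, which is 3 full-or-partial €2,000 increments; reduction = 3 × €24 = €72, leaving €588.
Total: €94 + €1,725 + €588 = €2,407.

€2,407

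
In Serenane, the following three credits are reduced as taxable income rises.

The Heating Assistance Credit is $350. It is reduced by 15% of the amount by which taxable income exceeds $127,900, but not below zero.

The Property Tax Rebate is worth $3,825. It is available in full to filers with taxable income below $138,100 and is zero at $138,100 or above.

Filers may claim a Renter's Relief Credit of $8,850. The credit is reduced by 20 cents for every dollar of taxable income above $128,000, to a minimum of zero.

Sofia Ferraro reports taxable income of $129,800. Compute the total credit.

Heating Assistance Credit: 15% of the $1,900 excess over $127,900 is $285; credit = $350 − $285 = $65.
Property Tax Rebate: $129,800 is below the $138,100 cutoff, so the full $3,825 applies.
Renter's Relief Credit: 20% of the $1,800 excess over $128,000 is $360; credit = $8,850 − $360 = $8,490.
Total: $65 + $3,825 + $8,490 = $12,380.

$12,380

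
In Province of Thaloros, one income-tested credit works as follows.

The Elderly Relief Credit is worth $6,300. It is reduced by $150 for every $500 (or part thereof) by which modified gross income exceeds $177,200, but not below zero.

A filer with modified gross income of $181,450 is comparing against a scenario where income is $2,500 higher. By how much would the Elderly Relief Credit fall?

At $181,450 — income exceeds $177,200 by $4,250, which is 9 full-or-partial $500 increments; reduction = 9 × $150 = $1,350, leaving $4,950.
At $183,950 — income exceeds $177,200 by $6,750, which is 14 full-or-partial $500 increments; reduction = 14 × $150 = $2,100, leaving $4,200.
Lost: $4,950 − $4,200 = $750.

$750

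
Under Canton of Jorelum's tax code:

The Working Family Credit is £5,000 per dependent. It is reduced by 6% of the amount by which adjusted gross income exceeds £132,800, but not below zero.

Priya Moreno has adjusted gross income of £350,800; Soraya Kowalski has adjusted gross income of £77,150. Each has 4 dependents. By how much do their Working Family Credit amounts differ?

Priya (£350,800): Working Family Credit: base = 4 × £5,000 = £20,000. 6% of the £218,000 excess over £132,800 is £13,080; credit = £20,000 − £13,080 = £6,920.
Soraya (£77,150): Working Family Credit: base = 4 × £5,000 = £20,000. £77,150 is at or below the £132,800 threshold, so the full £20,000 applies.
Difference: |£6,920 − £20,000| = £13,080.

£13,080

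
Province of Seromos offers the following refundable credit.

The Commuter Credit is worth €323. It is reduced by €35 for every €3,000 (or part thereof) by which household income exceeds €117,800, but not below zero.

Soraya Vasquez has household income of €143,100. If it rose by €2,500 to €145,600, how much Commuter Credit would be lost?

At €143,100 — income exceeds €117,800 by €25,300, which is 9 full-or-partial €3,000 increments; reduction = 9 × €35 = €315, leaving €8.
At €145,600 — income exceeds €117,800 by €27,800 → 10 increments × €35 = €350 ≥ base, so the credit is €0.
Lost: €8 − €0 = €8.

€8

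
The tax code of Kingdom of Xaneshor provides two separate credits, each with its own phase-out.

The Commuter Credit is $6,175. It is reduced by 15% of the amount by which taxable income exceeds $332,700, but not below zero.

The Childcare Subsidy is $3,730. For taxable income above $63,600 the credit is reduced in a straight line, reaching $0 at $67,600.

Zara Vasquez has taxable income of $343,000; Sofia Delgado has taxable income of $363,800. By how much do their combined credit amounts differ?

Zara ($343,000): Commuter Credit: 15% of the $10,300 excess over $332,700 is $1,545; credit = $6,175 − $1,545 = $4,630. Childcare Subsidy: $343,000 is at or above $67,600, so the credit is $0. total $4,630 + $0 = $4,630
Sofia ($363,800): Commuter Credit: 15% of the $31,100 excess over $332,700 is $4,665; credit = $6,175 − $4,665 = $1,510. Childcare Subsidy: $363,800 is at or above $67,600, so the credit is $0. total $1,510 + $0 = $1,510
Difference: |$4,630 − $1,510| = $3,120.

$3,120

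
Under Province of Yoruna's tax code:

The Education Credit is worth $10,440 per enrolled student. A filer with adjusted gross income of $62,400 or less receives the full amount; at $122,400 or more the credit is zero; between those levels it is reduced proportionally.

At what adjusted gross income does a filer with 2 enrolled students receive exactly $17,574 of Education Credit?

$71,900

Full credit = 2 × $10,440 = $20,880.
$17,574 is 17,574/20,880 of the full $20,880, so 3,306/20,880 of the $60,000 range has been used: income = $62,400 + $60,000 × 3,306/20,880 = $71,900.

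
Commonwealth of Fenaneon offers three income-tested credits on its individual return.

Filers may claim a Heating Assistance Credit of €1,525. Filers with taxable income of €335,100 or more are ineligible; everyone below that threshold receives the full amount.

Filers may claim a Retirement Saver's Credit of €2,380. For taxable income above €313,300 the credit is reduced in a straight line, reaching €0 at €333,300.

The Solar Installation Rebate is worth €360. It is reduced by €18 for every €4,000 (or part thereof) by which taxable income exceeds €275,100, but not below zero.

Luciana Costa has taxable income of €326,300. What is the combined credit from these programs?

€2,484

Heating Assistance Credit: €326,300 is below the €335,100 cutoff, so the full €1,525 applies.
Retirement Saver's Credit: €326,300 is €13,000 into a €20,000 phase-out range, leaving 7,000/20,000 of the credit: €2,380 × 7,000/20,000 = €833.
Solar Installation Rebate: income exceeds €275,100 by €51,200, which is 13 full-or-partial €4,000 increments; reduction = 13 × €18 = €234, leaving €126.
Total: €1,525 + €833 + €126 = €2,484.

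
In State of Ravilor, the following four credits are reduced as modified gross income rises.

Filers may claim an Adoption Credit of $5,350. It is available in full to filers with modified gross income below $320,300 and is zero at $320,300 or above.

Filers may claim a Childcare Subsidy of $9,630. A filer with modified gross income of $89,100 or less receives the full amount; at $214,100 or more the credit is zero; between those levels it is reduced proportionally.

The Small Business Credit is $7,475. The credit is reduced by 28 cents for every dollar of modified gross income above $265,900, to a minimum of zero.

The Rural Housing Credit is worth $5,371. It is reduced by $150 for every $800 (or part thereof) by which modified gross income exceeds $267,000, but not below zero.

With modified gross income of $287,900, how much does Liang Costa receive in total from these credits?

Adoption Credit: $287,900 is below the $320,300 cutoff, so the full $5,350 applies.
Childcare Subsidy: $287,900 is at or above $214,100, so the credit is $0.
Small Business Credit: 28% of the $22,000 excess over $265,900 is $6,160; credit = $7,475 − $6,160 = $1,315.
Rural Housing Credit: income exceeds $267,000 by $20,900, which is 27 full-or-partial $800 increments; reduction = 27 × $150 = $4,050, leaving $1,321.
Total: $5,350 + $0 + $1,315 + $1,321 = $7,986.

$7,986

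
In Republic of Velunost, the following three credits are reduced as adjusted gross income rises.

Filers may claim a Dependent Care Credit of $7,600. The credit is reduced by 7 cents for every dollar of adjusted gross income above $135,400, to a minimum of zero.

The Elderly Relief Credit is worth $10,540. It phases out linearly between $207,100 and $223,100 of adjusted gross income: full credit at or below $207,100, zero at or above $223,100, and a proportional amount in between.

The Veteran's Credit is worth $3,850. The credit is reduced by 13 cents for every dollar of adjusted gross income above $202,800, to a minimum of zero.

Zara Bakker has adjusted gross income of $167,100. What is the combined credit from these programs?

Dependent Care Credit: 7% of the $31,700 excess over $135,400 is $2,219; credit = $7,600 − $2,219 = $5,381.
Elderly Relief Credit: $167,100 is at or below the $207,100 threshold, so the full $10,540 applies.
Veteran's Credit: $167,100 is at or below the $202,800 threshold, so the full $3,850 applies.
Total: $5,381 + $10,540 + $3,850 = $19,771.

$19,771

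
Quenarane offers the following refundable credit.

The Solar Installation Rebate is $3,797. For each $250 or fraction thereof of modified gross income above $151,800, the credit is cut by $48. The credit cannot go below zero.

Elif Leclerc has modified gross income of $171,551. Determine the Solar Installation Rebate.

$0

Solar Installation Rebate: income exceeds $151,800 by $19,751 → 80 increments × $48 = $3,840 ≥ base, so the credit is $0.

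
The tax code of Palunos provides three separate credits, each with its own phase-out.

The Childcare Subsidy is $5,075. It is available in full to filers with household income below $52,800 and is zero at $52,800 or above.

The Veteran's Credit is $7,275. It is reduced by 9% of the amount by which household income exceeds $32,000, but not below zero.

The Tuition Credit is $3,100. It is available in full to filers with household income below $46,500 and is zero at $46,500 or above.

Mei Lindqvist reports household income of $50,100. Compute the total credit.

$10,721

Childcare Subsidy: $50,100 is below the $52,800 cutoff, so the full $5,075 applies.
Veteran's Credit: 9% of the $18,100 excess over $32,000 is $1,629; credit = $7,275 − $1,629 = $5,646.
Tuition Credit: $50,100 meets or exceeds the $46,500 cutoff, so the credit is $0.
Total: $5,075 + $5,646 + $0 = $10,721.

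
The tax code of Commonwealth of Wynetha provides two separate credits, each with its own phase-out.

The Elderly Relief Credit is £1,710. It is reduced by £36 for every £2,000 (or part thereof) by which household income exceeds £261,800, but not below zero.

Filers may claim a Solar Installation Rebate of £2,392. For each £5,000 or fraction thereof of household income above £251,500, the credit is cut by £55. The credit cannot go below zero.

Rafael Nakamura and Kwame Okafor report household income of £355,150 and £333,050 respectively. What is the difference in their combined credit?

Rafael (£355,150): Elderly Relief Credit: income exceeds £261,800 by £93,350, which is 47 full-or-partial £2,000 increments; reduction = 47 × £36 = £1,692, leaving £18. Solar Installation Rebate: income exceeds £251,500 by £103,650, which is 21 full-or-partial £5,000 increments; reduction = 21 × £55 = £1,155, leaving £1,237. total £18 + £1,237 = £1,255
Kwame (£333,050): Elderly Relief Credit: income exceeds £261,800 by £71,250, which is 36 full-or-partial £2,000 increments; reduction = 36 × £36 = £1,296, leaving £414. Solar Installation Rebate: income exceeds £251,500 by £81,550, which is 17 full-or-partial £5,000 increments; reduction = 17 × £55 = £935, leaving £1,457. total £414 + £1,457 = £1,871
Difference: |£1,255 − £1,871| = £616.

£616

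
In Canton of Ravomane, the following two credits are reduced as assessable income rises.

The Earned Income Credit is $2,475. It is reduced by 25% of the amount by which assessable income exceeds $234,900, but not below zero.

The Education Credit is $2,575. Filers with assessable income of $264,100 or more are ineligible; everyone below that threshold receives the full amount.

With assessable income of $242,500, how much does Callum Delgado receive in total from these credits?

$3,150

Earned Income Credit: 25% of the $7,600 excess over $234,900 is $1,900; credit = $2,475 − $1,900 = $575.
Education Credit: $242,500 is below the $264,100 cutoff, so the full $2,575 applies.
Total: $575 + $2,575 = $3,150.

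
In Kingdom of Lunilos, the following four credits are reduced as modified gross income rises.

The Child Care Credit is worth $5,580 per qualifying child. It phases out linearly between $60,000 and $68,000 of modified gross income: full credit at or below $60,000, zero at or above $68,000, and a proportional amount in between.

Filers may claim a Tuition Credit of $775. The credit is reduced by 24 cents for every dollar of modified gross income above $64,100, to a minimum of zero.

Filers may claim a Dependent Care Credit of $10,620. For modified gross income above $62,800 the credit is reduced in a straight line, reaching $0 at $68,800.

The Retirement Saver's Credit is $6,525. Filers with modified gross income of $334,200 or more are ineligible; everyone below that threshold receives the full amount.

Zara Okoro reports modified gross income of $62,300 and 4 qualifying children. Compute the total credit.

Child Care Credit: base = 4 × $5,580 = $22,320. $62,300 is $2,300 into a $8,000 phase-out range, leaving 5,700/8,000 of the credit: $22,320 × 5,700/8,000 = $15,903.
Tuition Credit: $62,300 is at or below the $64,100 threshold, so the full $775 applies.
Dependent Care Credit: $62,300 is at or below the $62,800 threshold, so the full $10,620 applies.
Retirement Saver's Credit: $62,300 is below the $334,200 cutoff, so the full $6,525 applies.
Total: $15,903 + $775 + $10,620 + $6,525 = $33,823.

$33,823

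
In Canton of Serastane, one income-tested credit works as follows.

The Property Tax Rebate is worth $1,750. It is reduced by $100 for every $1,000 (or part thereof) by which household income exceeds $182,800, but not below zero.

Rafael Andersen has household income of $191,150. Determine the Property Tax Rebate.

Property Tax Rebate: income exceeds $182,800 by $8,350, which is 9 full-or-partial $1,000 increments; reduction = 9 × $100 = $900, leaving $850.

$850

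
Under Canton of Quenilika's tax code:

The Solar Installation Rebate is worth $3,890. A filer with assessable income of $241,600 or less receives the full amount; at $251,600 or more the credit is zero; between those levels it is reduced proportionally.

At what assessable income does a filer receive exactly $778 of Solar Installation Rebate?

$249,600

$778 is 778/3,890 of the full $3,890, so 3,112/3,890 of the $10,000 range has been used: income = $241,600 + $10,000 × 3,112/3,890 = $249,600.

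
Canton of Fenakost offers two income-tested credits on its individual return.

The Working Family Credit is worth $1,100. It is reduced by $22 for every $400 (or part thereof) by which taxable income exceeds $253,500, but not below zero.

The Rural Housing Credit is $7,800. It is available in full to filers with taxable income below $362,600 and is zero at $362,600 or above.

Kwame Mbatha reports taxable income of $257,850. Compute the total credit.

Working Family Credit: income exceeds $253,500 by $4,350, which is 11 full-or-partial $400 increments; reduction = 11 × $22 = $242, leaving $858.
Rural Housing Credit: $257,850 is below the $362,600 cutoff, so the full $7,800 applies.
Total: $858 + $7,800 = $8,658.

$8,658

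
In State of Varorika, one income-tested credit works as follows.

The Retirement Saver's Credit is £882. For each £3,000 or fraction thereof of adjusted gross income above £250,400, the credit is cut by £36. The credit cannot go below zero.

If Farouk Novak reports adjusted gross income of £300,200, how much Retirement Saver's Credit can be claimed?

Retirement Saver's Credit: income exceeds £250,400 by £49,800, which is 17 full-or-partial £3,000 increments; reduction = 17 × £36 = £612, leaving £270.

£270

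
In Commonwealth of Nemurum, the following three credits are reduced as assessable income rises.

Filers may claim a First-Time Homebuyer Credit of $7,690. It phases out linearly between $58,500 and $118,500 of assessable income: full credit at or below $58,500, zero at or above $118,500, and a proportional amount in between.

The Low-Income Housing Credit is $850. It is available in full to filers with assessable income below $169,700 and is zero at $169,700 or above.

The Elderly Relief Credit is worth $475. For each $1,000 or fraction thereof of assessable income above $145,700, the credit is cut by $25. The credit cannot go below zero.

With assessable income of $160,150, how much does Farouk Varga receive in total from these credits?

$950

First-Time Homebuyer Credit: $160,150 is at or above $118,500, so the credit is $0.
Low-Income Housing Credit: $160,150 is below the $169,700 cutoff, so the full $850 applies.
Elderly Relief Credit: income exceeds $145,700 by $14,450, which is 15 full-or-partial $1,000 increments; reduction = 15 × $25 = $375, leaving $100.
Total: $0 + $850 + $100 = $950.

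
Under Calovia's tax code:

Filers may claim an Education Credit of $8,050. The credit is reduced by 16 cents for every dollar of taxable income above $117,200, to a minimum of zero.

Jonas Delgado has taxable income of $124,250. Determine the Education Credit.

$6,922

Education Credit: 16% of the $7,050 excess over $117,200 is $1,128; credit = $8,050 − $1,128 = $6,922.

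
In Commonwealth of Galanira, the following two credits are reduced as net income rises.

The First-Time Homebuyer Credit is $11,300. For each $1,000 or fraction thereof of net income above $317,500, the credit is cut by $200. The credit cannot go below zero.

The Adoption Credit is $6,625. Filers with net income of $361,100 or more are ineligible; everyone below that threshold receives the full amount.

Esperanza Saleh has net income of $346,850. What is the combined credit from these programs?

$11,925

First-Time Homebuyer Credit: income exceeds $317,500 by $29,350, which is 30 full-or-partial $1,000 increments; reduction = 30 × $200 = $6,000, leaving $5,300.
Adoption Credit: $346,850 is below the $361,100 cutoff, so the full $6,625 applies.
Total: $5,300 + $6,625 = $11,925.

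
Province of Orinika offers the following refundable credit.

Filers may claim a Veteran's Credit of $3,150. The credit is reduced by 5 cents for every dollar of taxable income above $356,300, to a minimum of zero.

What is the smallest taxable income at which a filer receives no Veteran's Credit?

$419,300

The credit falls by 5% of each dollar above $356,300, so it reaches zero when the excess is $3,150 / 5% = $63,000: income = $356,300 + $63,000 = $419,300.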